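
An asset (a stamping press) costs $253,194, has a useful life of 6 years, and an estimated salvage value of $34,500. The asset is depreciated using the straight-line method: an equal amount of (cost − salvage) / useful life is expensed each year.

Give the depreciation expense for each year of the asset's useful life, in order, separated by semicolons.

Depreciable base = $253,194 − $34,500 = $218,694.
Annual expense = $218,694 / 6 = $36,449.
End of year 1: book value $216,745.
End of year 2: book value $180,296.
End of year 3: book value $143,847.
End of year 4: book value $107,398.
End of year 5: book value $70,949.
End of year 6: book value $34,500.

$36,449; $36,449; $36,449; $36,449; $36,449; $36,449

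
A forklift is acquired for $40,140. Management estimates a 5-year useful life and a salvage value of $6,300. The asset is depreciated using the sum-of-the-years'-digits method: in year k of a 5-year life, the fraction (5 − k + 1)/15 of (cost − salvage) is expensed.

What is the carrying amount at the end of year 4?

$8,556

Depreciable base = $40,140 − $6,300 = $33,840.
Sum of the years' digits = 5+4+3+2+1 = 15.
Year 1: $33,840 × 5/15 = $11,280. Book value $28,860.
Year 2: $33,840 × 4/15 = $9,024. Book value $19,836.
Year 3: $33,840 × 3/15 = $6,768. Book value $13,068.
Year 4: $33,840 × 2/15 = $4,512. Book value $8,556.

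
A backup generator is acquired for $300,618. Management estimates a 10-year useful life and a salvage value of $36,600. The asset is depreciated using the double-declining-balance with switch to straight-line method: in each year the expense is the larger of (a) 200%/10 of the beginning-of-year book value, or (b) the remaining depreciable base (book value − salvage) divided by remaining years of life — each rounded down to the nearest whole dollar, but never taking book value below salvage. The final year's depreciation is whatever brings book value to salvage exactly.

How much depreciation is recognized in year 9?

Depreciable base = $300,618 − $36,600 = $264,018.
Year 1: DB = ⌊$300,618 × 200%/10⌋ = $60,123; SL = ⌊$264,018/10⌋ = $26,401 → take DB $60,123. Book value $240,495.
Year 2: DB = ⌊$240,495 × 200%/10⌋ = $48,099; SL = ⌊$203,895/9⌋ = $22,655 → take DB $48,099. Book value $192,396.
Year 3: DB = ⌊$192,396 × 200%/10⌋ = $38,479; SL = ⌊$155,796/8⌋ = $19,474 → take DB $38,479. Book value $153,917.
Year 4: DB = ⌊$153,917 × 200%/10⌋ = $30,783; SL = ⌊$117,317/7⌋ = $16,759 → take DB $30,783. Book value $123,134.
Year 5: DB = ⌊$123,134 × 200%/10⌋ = $24,626; SL = ⌊$86,534/6⌋ = $14,422 → take DB $24,626. Book value $98,508.
Year 6: DB = ⌊$98,508 × 200%/10⌋ = $19,701; SL = ⌊$61,908/5⌋ = $12,381 → take DB $19,701. Book value $78,807.
Year 7: DB = ⌊$78,807 × 200%/10⌋ = $15,761; SL = ⌊$42,207/4⌋ = $10,551 → take DB $15,761. Book value $63,046.
Year 8: DB = ⌊$63,046 × 200%/10⌋ = $12,609; SL = ⌊$26,446/3⌋ = $8,815 → take DB $12,609. Book value $50,437.
Year 9: DB = ⌊$50,437 × 200%/10⌋ = $10,087; SL = ⌊$13,837/2⌋ = $6,918 → take DB $10,087. Book value $40,350.

$10,087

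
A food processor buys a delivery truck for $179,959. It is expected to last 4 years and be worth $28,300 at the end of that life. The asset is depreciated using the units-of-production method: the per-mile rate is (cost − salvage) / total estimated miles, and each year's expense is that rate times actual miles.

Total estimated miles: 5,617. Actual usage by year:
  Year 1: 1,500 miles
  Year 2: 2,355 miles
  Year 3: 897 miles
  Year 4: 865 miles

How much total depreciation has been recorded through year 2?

$104,085

Depreciable base = $179,959 − $28,300 = $151,659.
Rate = $151,659 / 5,617 miles = $27 per mile.
Year 1: 1,500 × $27 = $40,500. Book value $139,459.
Year 2: 2,355 × $27 = $63,585. Book value $75,874.
Accumulated through year 2 = $179,959 − $75,874 = $104,085.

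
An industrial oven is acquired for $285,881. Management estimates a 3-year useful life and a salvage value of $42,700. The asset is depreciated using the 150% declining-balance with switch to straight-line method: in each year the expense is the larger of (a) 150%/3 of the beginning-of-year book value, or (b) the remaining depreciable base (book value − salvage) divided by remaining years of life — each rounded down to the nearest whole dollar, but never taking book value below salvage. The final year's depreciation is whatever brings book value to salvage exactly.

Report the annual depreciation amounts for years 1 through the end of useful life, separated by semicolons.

$142,940; $71,470; $28,771

Depreciable base = $285,881 − $42,700 = $243,181.
Year 1: DB = ⌊$285,881 × 150%/3⌋ = $142,940; SL = ⌊$243,181/3⌋ = $81,060 → take DB $142,940. Book value $142,941.
Year 2: DB = ⌊$142,941 × 150%/3⌋ = $71,470; SL = ⌊$100,241/2⌋ = $50,120 → take DB $71,470. Book value $71,471.
Year 3 (final): $71,471 − $42,700 = $28,771. Book value $42,700.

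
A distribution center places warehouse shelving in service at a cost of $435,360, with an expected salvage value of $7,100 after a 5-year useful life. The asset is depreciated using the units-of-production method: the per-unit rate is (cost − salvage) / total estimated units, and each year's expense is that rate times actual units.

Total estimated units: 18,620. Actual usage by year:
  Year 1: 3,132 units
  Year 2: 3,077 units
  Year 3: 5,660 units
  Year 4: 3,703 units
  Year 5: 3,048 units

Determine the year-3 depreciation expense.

$130,180

Depreciable base = $435,360 − $7,100 = $428,260.
Rate = $428,260 / 18,620 units = $23 per unit.
Year 1: 3,132 × $23 = $72,036. Book value $363,324.
Year 2: 3,077 × $23 = $70,771. Book value $292,553.
Year 3: 5,660 × $23 = $130,180. Book value $162,373.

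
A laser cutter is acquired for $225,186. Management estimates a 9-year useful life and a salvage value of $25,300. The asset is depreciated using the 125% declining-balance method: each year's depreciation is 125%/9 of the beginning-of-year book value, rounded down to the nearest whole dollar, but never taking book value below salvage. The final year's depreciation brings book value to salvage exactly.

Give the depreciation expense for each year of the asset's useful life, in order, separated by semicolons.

$31,275; $26,932; $23,191; $19,970; $17,196; $14,808; $12,751; $10,980; $42,783

Depreciable base = $225,186 − $25,300 = $199,886.
Year 1: ⌊$225,186 × 125%/9⌋ = $31,275. Book value $193,911.
Year 2: ⌊$193,911 × 125%/9⌋ = $26,932. Book value $166,979.
Year 3: ⌊$166,979 × 125%/9⌋ = $23,191. Book value $143,788.
Year 4: ⌊$143,788 × 125%/9⌋ = $19,970. Book value $123,818.
Year 5: ⌊$123,818 × 125%/9⌋ = $17,196. Book value $106,622.
Year 6: ⌊$106,622 × 125%/9⌋ = $14,808. Book value $91,814.
Year 7: ⌊$91,814 × 125%/9⌋ = $12,751. Book value $79,063.
Year 8: ⌊$79,063 × 125%/9⌋ = $10,980. Book value $68,083.
Year 9 (final): $68,083 − $25,300 = $42,783. Book value $25,300.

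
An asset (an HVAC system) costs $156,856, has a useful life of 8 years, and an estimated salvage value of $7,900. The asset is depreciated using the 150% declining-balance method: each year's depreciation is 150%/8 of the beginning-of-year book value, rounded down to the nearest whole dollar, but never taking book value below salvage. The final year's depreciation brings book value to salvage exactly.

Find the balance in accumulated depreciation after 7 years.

Depreciable base = $156,856 − $7,900 = $148,956.
Year 1: ⌊$156,856 × 150%/8⌋ = $29,410. Book value $127,446.
Year 2: ⌊$127,446 × 150%/8⌋ = $23,896. Book value $103,550.
Year 3: ⌊$103,550 × 150%/8⌋ = $19,415. Book value $84,135.
Year 4: ⌊$84,135 × 150%/8⌋ = $15,775. Book value $68,360.
Year 5: ⌊$68,360 × 150%/8⌋ = $12,817. Book value $55,543.
Year 6: ⌊$55,543 × 150%/8⌋ = $10,414. Book value $45,129.
Year 7: ⌊$45,129 × 150%/8⌋ = $8,461. Book value $36,668.
Accumulated through year 7 = $156,856 − $36,668 = $120,188.

$120,188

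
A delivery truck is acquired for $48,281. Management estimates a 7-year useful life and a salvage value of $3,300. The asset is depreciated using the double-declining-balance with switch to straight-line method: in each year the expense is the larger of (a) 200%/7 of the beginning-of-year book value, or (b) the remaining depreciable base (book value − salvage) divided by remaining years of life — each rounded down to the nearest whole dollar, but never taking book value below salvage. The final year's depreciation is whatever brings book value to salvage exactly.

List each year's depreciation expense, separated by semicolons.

Depreciable base = $48,281 − $3,300 = $44,981.
Year 1: DB = ⌊$48,281 × 200%/7⌋ = $13,794; SL = ⌊$44,981/7⌋ = $6,425 → take DB $13,794. Book value $34,487.
Year 2: DB = ⌊$34,487 × 200%/7⌋ = $9,853; SL = ⌊$31,187/6⌋ = $5,197 → take DB $9,853. Book value $24,634.
Year 3: DB = ⌊$24,634 × 200%/7⌋ = $7,038; SL = ⌊$21,334/5⌋ = $4,266 → take DB $7,038. Book value $17,596.
Year 4: DB = ⌊$17,596 × 200%/7⌋ = $5,027; SL = ⌊$14,296/4⌋ = $3,574 → take DB $5,027. Book value $12,569.
Year 5: DB = ⌊$12,569 × 200%/7⌋ = $3,591; SL = ⌊$9,269/3⌋ = $3,089 → take DB $3,591. Book value $8,978.
Year 6: DB = ⌊$8,978 × 200%/7⌋ = $2,565; SL = ⌊$5,678/2⌋ = $2,839 → take SL $2,839. Book value $6,139.
Year 7 (final): $6,139 − $3,300 = $2,839. Book value $3,300.

$13,794; $9,853; $7,038; $5,027; $3,591; $2,839; $2,839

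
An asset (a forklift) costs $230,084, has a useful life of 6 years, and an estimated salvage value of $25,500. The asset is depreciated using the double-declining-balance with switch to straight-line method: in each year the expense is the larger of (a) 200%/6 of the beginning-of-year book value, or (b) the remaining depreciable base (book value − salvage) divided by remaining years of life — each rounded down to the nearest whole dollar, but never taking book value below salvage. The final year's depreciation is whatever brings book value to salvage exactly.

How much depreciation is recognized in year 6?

$4,800

Depreciable base = $230,084 − $25,500 = $204,584.
Year 1: DB = ⌊$230,084 × 200%/6⌋ = $76,694; SL = ⌊$204,584/6⌋ = $34,097 → take DB $76,694. Book value $153,390.
Year 2: DB = ⌊$153,390 × 200%/6⌋ = $51,130; SL = ⌊$127,890/5⌋ = $25,578 → take DB $51,130. Book value $102,260.
Year 3: DB = ⌊$102,260 × 200%/6⌋ = $34,086; SL = ⌊$76,760/4⌋ = $19,190 → take DB $34,086. Book value $68,174.
Year 4: DB = ⌊$68,174 × 200%/6⌋ = $22,724; SL = ⌊$42,674/3⌋ = $14,224 → take DB $22,724. Book value $45,450.
Year 5: DB = ⌊$45,450 × 200%/6⌋ = $15,150; SL = ⌊$19,950/2⌋ = $9,975 → take DB $15,150. Book value $30,300.
Year 6 (final): $30,300 − $25,500 = $4,800. Book value $25,500.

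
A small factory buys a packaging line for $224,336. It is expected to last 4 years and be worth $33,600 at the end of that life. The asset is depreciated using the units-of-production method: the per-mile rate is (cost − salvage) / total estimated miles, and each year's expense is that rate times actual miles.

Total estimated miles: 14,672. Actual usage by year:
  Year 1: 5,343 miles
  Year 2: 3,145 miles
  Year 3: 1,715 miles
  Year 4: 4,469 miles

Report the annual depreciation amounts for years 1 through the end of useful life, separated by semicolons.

$69,459; $40,885; $22,295; $58,097

Depreciable base = $224,336 − $33,600 = $190,736.
Rate = $190,736 / 14,672 miles = $13 per mile.
Year 1: 5,343 × $13 = $69,459. Book value $154,877.
Year 2: 3,145 × $13 = $40,885. Book value $113,992.
Year 3: 1,715 × $13 = $22,295. Book value $91,697.
Year 4: 4,469 × $13 = $58,097. Book value $33,600.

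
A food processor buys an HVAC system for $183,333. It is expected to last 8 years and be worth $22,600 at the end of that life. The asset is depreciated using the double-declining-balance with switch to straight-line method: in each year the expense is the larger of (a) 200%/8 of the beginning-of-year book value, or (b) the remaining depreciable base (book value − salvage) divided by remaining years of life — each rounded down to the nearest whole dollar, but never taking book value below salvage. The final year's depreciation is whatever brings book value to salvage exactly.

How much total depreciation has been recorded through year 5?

$139,827

Depreciable base = $183,333 − $22,600 = $160,733.
Year 1: DB = ⌊$183,333 × 200%/8⌋ = $45,833; SL = ⌊$160,733/8⌋ = $20,091 → take DB $45,833. Book value $137,500.
Year 2: DB = ⌊$137,500 × 200%/8⌋ = $34,375; SL = ⌊$114,900/7⌋ = $16,414 → take DB $34,375. Book value $103,125.
Year 3: DB = ⌊$103,125 × 200%/8⌋ = $25,781; SL = ⌊$80,525/6⌋ = $13,420 → take DB $25,781. Book value $77,344.
Year 4: DB = ⌊$77,344 × 200%/8⌋ = $19,336; SL = ⌊$54,744/5⌋ = $10,948 → take DB $19,336. Book value $58,008.
Year 5: DB = ⌊$58,008 × 200%/8⌋ = $14,502; SL = ⌊$35,408/4⌋ = $8,852 → take DB $14,502. Book value $43,506.
Accumulated through year 5 = $183,333 − $43,506 = $139,827.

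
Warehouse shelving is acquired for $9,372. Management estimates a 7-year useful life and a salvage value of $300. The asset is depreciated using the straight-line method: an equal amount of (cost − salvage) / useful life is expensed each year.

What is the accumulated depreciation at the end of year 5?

Depreciable base = $9,372 − $300 = $9,072.
Annual expense = $9,072 / 7 = $1,296.
End of year 1: book value $8,076.
End of year 2: book value $6,780.
End of year 3: book value $5,484.
End of year 4: book value $4,188.
End of year 5: book value $2,892.
Accumulated through year 5 = $9,372 − $2,892 = $6,480.

$6,480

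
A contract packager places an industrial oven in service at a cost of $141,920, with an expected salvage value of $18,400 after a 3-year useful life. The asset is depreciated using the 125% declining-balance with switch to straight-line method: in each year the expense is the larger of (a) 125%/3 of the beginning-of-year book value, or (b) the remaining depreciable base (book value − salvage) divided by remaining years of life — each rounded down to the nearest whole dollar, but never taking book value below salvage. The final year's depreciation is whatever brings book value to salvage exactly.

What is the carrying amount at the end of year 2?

$48,293

Depreciable base = $141,920 − $18,400 = $123,520.
Year 1: DB = ⌊$141,920 × 125%/3⌋ = $59,133; SL = ⌊$123,520/3⌋ = $41,173 → take DB $59,133. Book value $82,787.
Year 2: DB = ⌊$82,787 × 125%/3⌋ = $34,494; SL = ⌊$64,387/2⌋ = $32,193 → take DB $34,494. Book value $48,293.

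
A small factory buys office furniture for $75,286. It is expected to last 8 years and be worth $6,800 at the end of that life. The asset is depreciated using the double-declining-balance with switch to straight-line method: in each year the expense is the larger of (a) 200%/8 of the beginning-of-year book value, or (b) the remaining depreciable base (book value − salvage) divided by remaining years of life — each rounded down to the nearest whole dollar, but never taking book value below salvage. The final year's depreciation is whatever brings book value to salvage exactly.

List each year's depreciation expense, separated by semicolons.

$18,821; $14,116; $10,587; $7,940; $5,955; $4,466; $3,350; $3,251

Depreciable base = $75,286 − $6,800 = $68,486.
Year 1: DB = ⌊$75,286 × 200%/8⌋ = $18,821; SL = ⌊$68,486/8⌋ = $8,560 → take DB $18,821. Book value $56,465.
Year 2: DB = ⌊$56,465 × 200%/8⌋ = $14,116; SL = ⌊$49,665/7⌋ = $7,095 → take DB $14,116. Book value $42,349.
Year 3: DB = ⌊$42,349 × 200%/8⌋ = $10,587; SL = ⌊$35,549/6⌋ = $5,924 → take DB $10,587. Book value $31,762.
Year 4: DB = ⌊$31,762 × 200%/8⌋ = $7,940; SL = ⌊$24,962/5⌋ = $4,992 → take DB $7,940. Book value $23,822.
Year 5: DB = ⌊$23,822 × 200%/8⌋ = $5,955; SL = ⌊$17,022/4⌋ = $4,255 → take DB $5,955. Book value $17,867.
Year 6: DB = ⌊$17,867 × 200%/8⌋ = $4,466; SL = ⌊$11,067/3⌋ = $3,689 → take DB $4,466. Book value $13,401.
Year 7: DB = ⌊$13,401 × 200%/8⌋ = $3,350; SL = ⌊$6,601/2⌋ = $3,300 → take DB $3,350. Book value $10,051.
Year 8 (final): $10,051 − $6,800 = $3,251. Book value $6,800.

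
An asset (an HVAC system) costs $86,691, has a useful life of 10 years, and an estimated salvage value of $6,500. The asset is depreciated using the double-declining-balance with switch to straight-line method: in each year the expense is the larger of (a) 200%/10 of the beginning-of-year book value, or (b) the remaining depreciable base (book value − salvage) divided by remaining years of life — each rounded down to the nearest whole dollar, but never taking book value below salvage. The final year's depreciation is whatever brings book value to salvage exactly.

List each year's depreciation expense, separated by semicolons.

Depreciable base = $86,691 − $6,500 = $80,191.
Year 1: DB = ⌊$86,691 × 200%/10⌋ = $17,338; SL = ⌊$80,191/10⌋ = $8,019 → take DB $17,338. Book value $69,353.
Year 2: DB = ⌊$69,353 × 200%/10⌋ = $13,870; SL = ⌊$62,853/9⌋ = $6,983 → take DB $13,870. Book value $55,483.
Year 3: DB = ⌊$55,483 × 200%/10⌋ = $11,096; SL = ⌊$48,983/8⌋ = $6,122 → take DB $11,096. Book value $44,387.
Year 4: DB = ⌊$44,387 × 200%/10⌋ = $8,877; SL = ⌊$37,887/7⌋ = $5,412 → take DB $8,877. Book value $35,510.
Year 5: DB = ⌊$35,510 × 200%/10⌋ = $7,102; SL = ⌊$29,010/6⌋ = $4,835 → take DB $7,102. Book value $28,408.
Year 6: DB = ⌊$28,408 × 200%/10⌋ = $5,681; SL = ⌊$21,908/5⌋ = $4,381 → take DB $5,681. Book value $22,727.
Year 7: DB = ⌊$22,727 × 200%/10⌋ = $4,545; SL = ⌊$16,227/4⌋ = $4,056 → take DB $4,545. Book value $18,182.
Year 8: DB = ⌊$18,182 × 200%/10⌋ = $3,636; SL = ⌊$11,682/3⌋ = $3,894 → take SL $3,894. Book value $14,288.
Year 9: DB = ⌊$14,288 × 200%/10⌋ = $2,857; SL = ⌊$7,788/2⌋ = $3,894 → take SL $3,894. Book value $10,394.
Year 10 (final): $10,394 − $6,500 = $3,894. Book value $6,500.

$17,338; $13,870; $11,096; $8,877; $7,102; $5,681; $4,545; $3,894; $3,894; $3,894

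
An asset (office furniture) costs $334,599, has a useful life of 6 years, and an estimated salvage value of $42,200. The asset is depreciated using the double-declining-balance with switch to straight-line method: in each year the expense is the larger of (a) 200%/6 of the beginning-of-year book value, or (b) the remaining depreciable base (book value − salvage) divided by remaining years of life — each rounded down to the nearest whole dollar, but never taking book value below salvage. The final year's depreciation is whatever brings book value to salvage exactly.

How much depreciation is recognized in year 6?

Depreciable base = $334,599 − $42,200 = $292,399.
Year 1: DB = ⌊$334,599 × 200%/6⌋ = $111,533; SL = ⌊$292,399/6⌋ = $48,733 → take DB $111,533. Book value $223,066.
Year 2: DB = ⌊$223,066 × 200%/6⌋ = $74,355; SL = ⌊$180,866/5⌋ = $36,173 → take DB $74,355. Book value $148,711.
Year 3: DB = ⌊$148,711 × 200%/6⌋ = $49,570; SL = ⌊$106,511/4⌋ = $26,627 → take DB $49,570. Book value $99,141.
Year 4: DB = ⌊$99,141 × 200%/6⌋ = $33,047; SL = ⌊$56,941/3⌋ = $18,980 → take DB $33,047. Book value $66,094.
Year 5: DB = ⌊$66,094 × 200%/6⌋ = $22,031; SL = ⌊$23,894/2⌋ = $11,947 → take DB $22,031. Book value $44,063.
Year 6 (final): $44,063 − $42,200 = $1,863. Book value $42,200.

$1,863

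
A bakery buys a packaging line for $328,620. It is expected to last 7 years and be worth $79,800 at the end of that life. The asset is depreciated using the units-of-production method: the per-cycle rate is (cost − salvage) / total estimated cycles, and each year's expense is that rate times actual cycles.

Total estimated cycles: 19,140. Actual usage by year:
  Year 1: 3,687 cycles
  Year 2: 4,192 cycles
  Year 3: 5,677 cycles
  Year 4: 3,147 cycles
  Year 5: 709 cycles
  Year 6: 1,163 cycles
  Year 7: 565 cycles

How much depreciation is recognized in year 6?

Depreciable base = $328,620 − $79,800 = $248,820.
Rate = $248,820 / 19,140 cycles = $13 per cycle.
Year 1: 3,687 × $13 = $47,931. Book value $280,689.
Year 2: 4,192 × $13 = $54,496. Book value $226,193.
Year 3: 5,677 × $13 = $73,801. Book value $152,392.
Year 4: 3,147 × $13 = $40,911. Book value $111,481.
Year 5: 709 × $13 = $9,217. Book value $102,264.
Year 6: 1,163 × $13 = $15,119. Book value $87,145.

$15,119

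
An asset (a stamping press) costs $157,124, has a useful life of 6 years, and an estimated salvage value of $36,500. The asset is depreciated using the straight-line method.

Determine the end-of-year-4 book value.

$76,708

Depreciable base = $157,124 − $36,500 = $120,624.
Annual expense = $120,624 / 6 = $20,104.
End of year 1: book value $137,020.
End of year 2: book value $116,916.
End of year 3: book value $96,812.
End of year 4: book value $76,708.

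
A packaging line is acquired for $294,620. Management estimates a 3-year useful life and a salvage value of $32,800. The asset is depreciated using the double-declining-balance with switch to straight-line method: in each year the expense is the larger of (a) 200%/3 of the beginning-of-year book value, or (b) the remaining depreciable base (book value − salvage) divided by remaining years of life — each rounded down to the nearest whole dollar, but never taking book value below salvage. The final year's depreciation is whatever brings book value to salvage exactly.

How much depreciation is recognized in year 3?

$0

Depreciable base = $294,620 − $32,800 = $261,820.
Year 1: DB = ⌊$294,620 × 200%/3⌋ = $196,413; SL = ⌊$261,820/3⌋ = $87,273 → take DB $196,413. Book value $98,207.
Year 2: DB = ⌊$98,207 × 200%/3⌋ = $65,471; SL = ⌊$65,407/2⌋ = $32,703 → take DB $65,471, capped at $65,407. Book value $32,800.
Year 3 (final): $32,800 − $32,800 = $0. Book value $32,800.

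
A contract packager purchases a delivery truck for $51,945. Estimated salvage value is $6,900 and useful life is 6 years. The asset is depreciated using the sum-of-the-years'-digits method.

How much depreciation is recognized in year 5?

Depreciable base = $51,945 − $6,900 = $45,045.
Sum of the years' digits = 6+5+4+3+2+1 = 21.
Year 1: $45,045 × 6/21 = $12,870. Book value $39,075.
Year 2: $45,045 × 5/21 = $10,725. Book value $28,350.
Year 3: $45,045 × 4/21 = $8,580. Book value $19,770.
Year 4: $45,045 × 3/21 = $6,435. Book value $13,335.
Year 5: $45,045 × 2/21 = $4,290. Book value $9,045.

$4,290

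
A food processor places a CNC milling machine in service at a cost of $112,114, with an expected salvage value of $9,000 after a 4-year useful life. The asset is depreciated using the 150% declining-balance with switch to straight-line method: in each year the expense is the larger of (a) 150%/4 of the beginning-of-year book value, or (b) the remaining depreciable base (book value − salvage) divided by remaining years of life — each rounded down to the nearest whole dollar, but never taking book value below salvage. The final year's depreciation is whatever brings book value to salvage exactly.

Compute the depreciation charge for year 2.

Depreciable base = $112,114 − $9,000 = $103,114.
Year 1: DB = ⌊$112,114 × 150%/4⌋ = $42,042; SL = ⌊$103,114/4⌋ = $25,778 → take DB $42,042. Book value $70,072.
Year 2: DB = ⌊$70,072 × 150%/4⌋ = $26,277; SL = ⌊$61,072/3⌋ = $20,357 → take DB $26,277. Book value $43,795.

$26,277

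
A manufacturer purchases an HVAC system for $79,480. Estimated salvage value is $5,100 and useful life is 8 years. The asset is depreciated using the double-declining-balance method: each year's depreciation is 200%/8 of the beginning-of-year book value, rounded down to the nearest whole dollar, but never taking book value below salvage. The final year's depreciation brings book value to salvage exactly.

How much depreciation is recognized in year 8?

$5,511

Depreciable base = $79,480 − $5,100 = $74,380.
Year 1: ⌊$79,480 × 200%/8⌋ = $19,870. Book value $59,610.
Year 2: ⌊$59,610 × 200%/8⌋ = $14,902. Book value $44,708.
Year 3: ⌊$44,708 × 200%/8⌋ = $11,177. Book value $33,531.
Year 4: ⌊$33,531 × 200%/8⌋ = $8,382. Book value $25,149.
Year 5: ⌊$25,149 × 200%/8⌋ = $6,287. Book value $18,862.
Year 6: ⌊$18,862 × 200%/8⌋ = $4,715. Book value $14,147.
Year 7: ⌊$14,147 × 200%/8⌋ = $3,536. Book value $10,611.
Year 8 (final): $10,611 − $5,100 = $5,511. Book value $5,100.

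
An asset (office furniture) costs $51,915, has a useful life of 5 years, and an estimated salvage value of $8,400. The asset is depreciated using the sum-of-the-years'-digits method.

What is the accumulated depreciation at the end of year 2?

Depreciable base = $51,915 − $8,400 = $43,515.
Sum of the years' digits = 5+4+3+2+1 = 15.
Year 1: $43,515 × 5/15 = $14,505. Book value $37,410.
Year 2: $43,515 × 4/15 = $11,604. Book value $25,806.
Accumulated through year 2 = $51,915 − $25,806 = $26,109.

$26,109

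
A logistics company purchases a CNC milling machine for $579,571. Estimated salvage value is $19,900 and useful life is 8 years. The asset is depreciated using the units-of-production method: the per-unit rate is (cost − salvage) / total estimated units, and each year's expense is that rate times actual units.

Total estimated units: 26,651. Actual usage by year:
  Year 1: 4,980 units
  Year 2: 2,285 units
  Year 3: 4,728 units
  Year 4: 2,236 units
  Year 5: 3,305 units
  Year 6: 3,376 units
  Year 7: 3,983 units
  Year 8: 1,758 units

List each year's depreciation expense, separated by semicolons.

$104,580; $47,985; $99,288; $46,956; $69,405; $70,896; $83,643; $36,918

Depreciable base = $579,571 − $19,900 = $559,671.
Rate = $559,671 / 26,651 units = $21 per unit.
Year 1: 4,980 × $21 = $104,580. Book value $474,991.
Year 2: 2,285 × $21 = $47,985. Book value $427,006.
Year 3: 4,728 × $21 = $99,288. Book value $327,718.
Year 4: 2,236 × $21 = $46,956. Book value $280,762.
Year 5: 3,305 × $21 = $69,405. Book value $211,357.
Year 6: 3,376 × $21 = $70,896. Book value $140,461.
Year 7: 3,983 × $21 = $83,643. Book value $56,818.
Year 8: 1,758 × $21 = $36,918. Book value $19,900.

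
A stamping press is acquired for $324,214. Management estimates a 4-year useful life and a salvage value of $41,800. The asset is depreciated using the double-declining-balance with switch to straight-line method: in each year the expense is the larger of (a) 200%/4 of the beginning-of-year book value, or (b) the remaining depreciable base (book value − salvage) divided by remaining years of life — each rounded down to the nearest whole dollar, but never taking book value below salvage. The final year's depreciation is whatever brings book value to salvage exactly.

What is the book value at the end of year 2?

$81,054

Depreciable base = $324,214 − $41,800 = $282,414.
Year 1: DB = ⌊$324,214 × 200%/4⌋ = $162,107; SL = ⌊$282,414/4⌋ = $70,603 → take DB $162,107. Book value $162,107.
Year 2: DB = ⌊$162,107 × 200%/4⌋ = $81,053; SL = ⌊$120,307/3⌋ = $40,102 → take DB $81,053. Book value $81,054.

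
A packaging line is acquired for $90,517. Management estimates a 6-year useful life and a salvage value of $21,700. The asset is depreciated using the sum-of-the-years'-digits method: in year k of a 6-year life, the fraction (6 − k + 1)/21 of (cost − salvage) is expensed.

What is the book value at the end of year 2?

$54,470

Depreciable base = $90,517 − $21,700 = $68,817.
Sum of the years' digits = 6+5+4+3+2+1 = 21.
Year 1: $68,817 × 6/21 = $19,662. Book value $70,855.
Year 2: $68,817 × 5/21 = $16,385. Book value $54,470.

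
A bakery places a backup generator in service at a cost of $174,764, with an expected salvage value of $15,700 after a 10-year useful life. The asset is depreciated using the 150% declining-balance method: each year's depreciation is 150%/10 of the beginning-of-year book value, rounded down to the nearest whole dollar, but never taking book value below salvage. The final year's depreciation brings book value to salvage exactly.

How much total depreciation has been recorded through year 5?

Depreciable base = $174,764 − $15,700 = $159,064.
Year 1: ⌊$174,764 × 150%/10⌋ = $26,214. Book value $148,550.
Year 2: ⌊$148,550 × 150%/10⌋ = $22,282. Book value $126,268.
Year 3: ⌊$126,268 × 150%/10⌋ = $18,940. Book value $107,328.
Year 4: ⌊$107,328 × 150%/10⌋ = $16,099. Book value $91,229.
Year 5: ⌊$91,229 × 150%/10⌋ = $13,684. Book value $77,545.
Accumulated through year 5 = $174,764 − $77,545 = $97,219.

$97,219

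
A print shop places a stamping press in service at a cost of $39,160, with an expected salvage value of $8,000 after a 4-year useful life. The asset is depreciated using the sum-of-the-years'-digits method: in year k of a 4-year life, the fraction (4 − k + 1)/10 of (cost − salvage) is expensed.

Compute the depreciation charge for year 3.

$6,232

Depreciable base = $39,160 − $8,000 = $31,160.
Sum of the years' digits = 4+3+2+1 = 10.
Year 1: $31,160 × 4/10 = $12,464. Book value $26,696.
Year 2: $31,160 × 3/10 = $9,348. Book value $17,348.
Year 3: $31,160 × 2/10 = $6,232. Book value $11,116.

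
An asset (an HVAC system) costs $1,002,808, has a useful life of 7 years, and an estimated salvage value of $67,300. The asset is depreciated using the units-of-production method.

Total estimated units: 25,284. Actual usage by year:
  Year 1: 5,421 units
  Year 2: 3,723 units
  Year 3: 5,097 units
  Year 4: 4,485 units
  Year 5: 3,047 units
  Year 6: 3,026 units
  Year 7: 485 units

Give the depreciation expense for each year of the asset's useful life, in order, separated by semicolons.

Depreciable base = $1,002,808 − $67,300 = $935,508.
Rate = $935,508 / 25,284 units = $37 per unit.
Year 1: 5,421 × $37 = $200,577. Book value $802,231.
Year 2: 3,723 × $37 = $137,751. Book value $664,480.
Year 3: 5,097 × $37 = $188,589. Book value $475,891.
Year 4: 4,485 × $37 = $165,945. Book value $309,946.
Year 5: 3,047 × $37 = $112,739. Book value $197,207.
Year 6: 3,026 × $37 = $111,962. Book value $85,245.
Year 7: 485 × $37 = $17,945. Book value $67,300.

$200,577; $137,751; $188,589; $165,945; $112,739; $111,962; $17,945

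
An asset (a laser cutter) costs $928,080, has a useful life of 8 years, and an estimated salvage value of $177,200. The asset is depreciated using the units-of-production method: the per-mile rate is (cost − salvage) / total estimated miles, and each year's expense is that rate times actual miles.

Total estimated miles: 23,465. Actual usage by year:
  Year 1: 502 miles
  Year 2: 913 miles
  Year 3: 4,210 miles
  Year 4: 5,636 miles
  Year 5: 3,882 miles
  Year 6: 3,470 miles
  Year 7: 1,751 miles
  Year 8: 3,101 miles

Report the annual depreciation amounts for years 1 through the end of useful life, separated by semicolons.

Depreciable base = $928,080 − $177,200 = $750,880.
Rate = $750,880 / 23,465 miles = $32 per mile.
Year 1: 502 × $32 = $16,064. Book value $912,016.
Year 2: 913 × $32 = $29,216. Book value $882,800.
Year 3: 4,210 × $32 = $134,720. Book value $748,080.
Year 4: 5,636 × $32 = $180,352. Book value $567,728.
Year 5: 3,882 × $32 = $124,224. Book value $443,504.
Year 6: 3,470 × $32 = $111,040. Book value $332,464.
Year 7: 1,751 × $32 = $56,032. Book value $276,432.
Year 8: 3,101 × $32 = $99,232. Book value $177,200.

$16,064; $29,216; $134,720; $180,352; $124,224; $111,040; $56,032; $99,232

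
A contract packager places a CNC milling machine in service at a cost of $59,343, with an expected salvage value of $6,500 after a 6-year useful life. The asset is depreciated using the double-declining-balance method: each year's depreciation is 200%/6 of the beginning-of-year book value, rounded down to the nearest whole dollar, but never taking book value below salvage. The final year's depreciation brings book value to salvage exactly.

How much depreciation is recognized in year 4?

$5,861

Depreciable base = $59,343 − $6,500 = $52,843.
Year 1: ⌊$59,343 × 200%/6⌋ = $19,781. Book value $39,562.
Year 2: ⌊$39,562 × 200%/6⌋ = $13,187. Book value $26,375.
Year 3: ⌊$26,375 × 200%/6⌋ = $8,791. Book value $17,584.
Year 4: ⌊$17,584 × 200%/6⌋ = $5,861. Book value $11,723.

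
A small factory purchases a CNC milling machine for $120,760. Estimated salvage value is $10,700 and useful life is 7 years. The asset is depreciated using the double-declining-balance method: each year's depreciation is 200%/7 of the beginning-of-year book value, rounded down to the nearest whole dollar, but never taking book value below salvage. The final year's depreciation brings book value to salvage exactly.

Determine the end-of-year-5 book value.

$22,455

Depreciable base = $120,760 − $10,700 = $110,060.
Year 1: ⌊$120,760 × 200%/7⌋ = $34,502. Book value $86,258.
Year 2: ⌊$86,258 × 200%/7⌋ = $24,645. Book value $61,613.
Year 3: ⌊$61,613 × 200%/7⌋ = $17,603. Book value $44,010.
Year 4: ⌊$44,010 × 200%/7⌋ = $12,574. Book value $31,436.
Year 5: ⌊$31,436 × 200%/7⌋ = $8,981. Book value $22,455.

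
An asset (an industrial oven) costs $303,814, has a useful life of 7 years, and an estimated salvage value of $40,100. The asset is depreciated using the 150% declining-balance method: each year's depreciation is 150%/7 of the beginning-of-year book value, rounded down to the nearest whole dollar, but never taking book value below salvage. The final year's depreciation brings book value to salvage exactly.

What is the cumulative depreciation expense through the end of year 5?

Depreciable base = $303,814 − $40,100 = $263,714.
Year 1: ⌊$303,814 × 150%/7⌋ = $65,103. Book value $238,711.
Year 2: ⌊$238,711 × 150%/7⌋ = $51,152. Book value $187,559.
Year 3: ⌊$187,559 × 150%/7⌋ = $40,191. Book value $147,368.
Year 4: ⌊$147,368 × 150%/7⌋ = $31,578. Book value $115,790.
Year 5: ⌊$115,790 × 150%/7⌋ = $24,812. Book value $90,978.
Accumulated through year 5 = $303,814 − $90,978 = $212,836.

$212,836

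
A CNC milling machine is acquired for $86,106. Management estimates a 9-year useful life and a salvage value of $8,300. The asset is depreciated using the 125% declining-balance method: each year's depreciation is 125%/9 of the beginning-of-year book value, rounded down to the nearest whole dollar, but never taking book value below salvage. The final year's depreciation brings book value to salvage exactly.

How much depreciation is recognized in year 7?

Depreciable base = $86,106 − $8,300 = $77,806.
Year 1: ⌊$86,106 × 125%/9⌋ = $11,959. Book value $74,147.
Year 2: ⌊$74,147 × 125%/9⌋ = $10,298. Book value $63,849.
Year 3: ⌊$63,849 × 125%/9⌋ = $8,867. Book value $54,982.
Year 4: ⌊$54,982 × 125%/9⌋ = $7,636. Book value $47,346.
Year 5: ⌊$47,346 × 125%/9⌋ = $6,575. Book value $40,771.
Year 6: ⌊$40,771 × 125%/9⌋ = $5,662. Book value $35,109.
Year 7: ⌊$35,109 × 125%/9⌋ = $4,876. Book value $30,233.

$4,876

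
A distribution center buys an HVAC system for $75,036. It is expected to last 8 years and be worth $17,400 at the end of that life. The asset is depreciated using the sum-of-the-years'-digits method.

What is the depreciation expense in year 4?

$8,005

Depreciable base = $75,036 − $17,400 = $57,636.
Sum of the years' digits = 8+7+6+5+4+3+2+1 = 36.
Year 1: $57,636 × 8/36 = $12,808. Book value $62,228.
Year 2: $57,636 × 7/36 = $11,207. Book value $51,021.
Year 3: $57,636 × 6/36 = $9,606. Book value $41,415.
Year 4: $57,636 × 5/36 = $8,005. Book value $33,410.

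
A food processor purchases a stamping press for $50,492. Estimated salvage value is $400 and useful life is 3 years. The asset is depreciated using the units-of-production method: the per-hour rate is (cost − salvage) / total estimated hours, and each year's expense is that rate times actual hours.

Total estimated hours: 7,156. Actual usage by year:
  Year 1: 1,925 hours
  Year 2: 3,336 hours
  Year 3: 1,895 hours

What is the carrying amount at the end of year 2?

$13,665

Depreciable base = $50,492 − $400 = $50,092.
Rate = $50,092 / 7,156 hours = $7 per hour.
Year 1: 1,925 × $7 = $13,475. Book value $37,017.
Year 2: 3,336 × $7 = $23,352. Book value $13,665.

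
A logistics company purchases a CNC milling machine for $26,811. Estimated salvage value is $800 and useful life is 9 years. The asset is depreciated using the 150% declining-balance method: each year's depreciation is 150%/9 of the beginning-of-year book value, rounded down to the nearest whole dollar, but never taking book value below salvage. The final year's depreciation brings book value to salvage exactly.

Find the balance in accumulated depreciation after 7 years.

$19,327

Depreciable base = $26,811 − $800 = $26,011.
Year 1: ⌊$26,811 × 150%/9⌋ = $4,468. Book value $22,343.
Year 2: ⌊$22,343 × 150%/9⌋ = $3,723. Book value $18,620.
Year 3: ⌊$18,620 × 150%/9⌋ = $3,103. Book value $15,517.
Year 4: ⌊$15,517 × 150%/9⌋ = $2,586. Book value $12,931.
Year 5: ⌊$12,931 × 150%/9⌋ = $2,155. Book value $10,776.
Year 6: ⌊$10,776 × 150%/9⌋ = $1,796. Book value $8,980.
Year 7: ⌊$8,980 × 150%/9⌋ = $1,496. Book value $7,484.
Accumulated through year 7 = $26,811 − $7,484 = $19,327.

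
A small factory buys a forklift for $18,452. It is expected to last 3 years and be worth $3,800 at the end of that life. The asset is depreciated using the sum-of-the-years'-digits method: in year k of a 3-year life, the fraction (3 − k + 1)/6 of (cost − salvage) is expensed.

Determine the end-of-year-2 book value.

Depreciable base = $18,452 − $3,800 = $14,652.
Sum of the years' digits = 3+2+1 = 6.
Year 1: $14,652 × 3/6 = $7,326. Book value $11,126.
Year 2: $14,652 × 2/6 = $4,884. Book value $6,242.

$6,242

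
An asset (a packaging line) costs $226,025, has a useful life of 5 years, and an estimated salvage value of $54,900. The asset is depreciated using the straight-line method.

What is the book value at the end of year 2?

Depreciable base = $226,025 − $54,900 = $171,125.
Annual expense = $171,125 / 5 = $34,225.
End of year 1: book value $191,800.
End of year 2: book value $157,575.

$157,575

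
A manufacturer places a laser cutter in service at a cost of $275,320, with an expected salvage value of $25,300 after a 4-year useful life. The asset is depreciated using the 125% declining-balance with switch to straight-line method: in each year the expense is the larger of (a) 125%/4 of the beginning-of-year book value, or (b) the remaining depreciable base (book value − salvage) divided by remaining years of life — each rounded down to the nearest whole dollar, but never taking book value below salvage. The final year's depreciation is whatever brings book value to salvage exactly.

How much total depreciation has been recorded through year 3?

$197,603

Depreciable base = $275,320 − $25,300 = $250,020.
Year 1: DB = ⌊$275,320 × 125%/4⌋ = $86,037; SL = ⌊$250,020/4⌋ = $62,505 → take DB $86,037. Book value $189,283.
Year 2: DB = ⌊$189,283 × 125%/4⌋ = $59,150; SL = ⌊$163,983/3⌋ = $54,661 → take DB $59,150. Book value $130,133.
Year 3: DB = ⌊$130,133 × 125%/4⌋ = $40,666; SL = ⌊$104,833/2⌋ = $52,416 → take SL $52,416. Book value $77,717.
Accumulated through year 3 = $275,320 − $77,717 = $197,603.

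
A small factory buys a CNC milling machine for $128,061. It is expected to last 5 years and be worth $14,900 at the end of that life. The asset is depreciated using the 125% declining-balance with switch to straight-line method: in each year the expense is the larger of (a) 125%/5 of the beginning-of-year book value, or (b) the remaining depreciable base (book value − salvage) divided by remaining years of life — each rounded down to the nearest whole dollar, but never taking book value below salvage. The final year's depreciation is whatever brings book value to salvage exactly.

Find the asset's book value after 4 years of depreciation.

$33,945

Depreciable base = $128,061 − $14,900 = $113,161.
Year 1: DB = ⌊$128,061 × 125%/5⌋ = $32,015; SL = ⌊$113,161/5⌋ = $22,632 → take DB $32,015. Book value $96,046.
Year 2: DB = ⌊$96,046 × 125%/5⌋ = $24,011; SL = ⌊$81,146/4⌋ = $20,286 → take DB $24,011. Book value $72,035.
Year 3: DB = ⌊$72,035 × 125%/5⌋ = $18,008; SL = ⌊$57,135/3⌋ = $19,045 → take SL $19,045. Book value $52,990.
Year 4: DB = ⌊$52,990 × 125%/5⌋ = $13,247; SL = ⌊$38,090/2⌋ = $19,045 → take SL $19,045. Book value $33,945.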